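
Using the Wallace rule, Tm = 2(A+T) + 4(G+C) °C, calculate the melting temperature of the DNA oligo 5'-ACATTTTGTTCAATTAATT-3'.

Scanning the sequence gives T=10, A=6, C=2, G=1.
AT pairs contribute 16, GC pairs contribute 3.
Tm = 2(16) + 4(3) = 32 + 12 = 44°C

44°C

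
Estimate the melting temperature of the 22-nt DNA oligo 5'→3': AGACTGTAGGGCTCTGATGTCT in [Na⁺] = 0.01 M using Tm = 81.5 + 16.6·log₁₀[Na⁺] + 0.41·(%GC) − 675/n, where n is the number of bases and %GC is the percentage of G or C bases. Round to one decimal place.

Length n = 22. A=4, C=4, G=7, T=7
G+C = 11, so %GC = 11/22 × 100 = 50%
Salt term: 16.6 × (-2) = -33.2
GC term: 0.41 × 50 = 20.5; length term: −675/22 = −30.682
Tm = 81.5 + (-33.2) + 20.5 − 30.682 = 38.118 → 38.1°C

38.1°C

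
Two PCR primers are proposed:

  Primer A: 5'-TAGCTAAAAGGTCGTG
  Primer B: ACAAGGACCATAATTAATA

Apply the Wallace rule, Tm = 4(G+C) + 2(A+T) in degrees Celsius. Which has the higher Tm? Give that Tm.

Primer B, 48°C

Primer A: A+T=9, G+C=7 → Tm = 2(9)+4(7) = 46°C
Primer B: A+T=14, G+C=5 → Tm = 2(14)+4(5) = 48°C
46°C vs 48°C → primer B is higher.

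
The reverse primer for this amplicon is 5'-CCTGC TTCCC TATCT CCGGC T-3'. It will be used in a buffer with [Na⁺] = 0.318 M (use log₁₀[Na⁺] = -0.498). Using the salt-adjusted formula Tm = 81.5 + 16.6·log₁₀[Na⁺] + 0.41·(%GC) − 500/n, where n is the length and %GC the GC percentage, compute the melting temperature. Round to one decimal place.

74.8°C

Length n = 21. Base counts: G=3, T=7, C=10, A=1
G+C = 13, so %GC = 13/21 × 100 = 61.905%
Salt term: 16.6 × (-0.498) = -8.267
GC term: 0.41 × 61.905 = 25.381; length term: −500/21 = −23.81
Tm = 81.5 + (-8.267) + 25.381 − 23.81 = 74.804 → 74.8°C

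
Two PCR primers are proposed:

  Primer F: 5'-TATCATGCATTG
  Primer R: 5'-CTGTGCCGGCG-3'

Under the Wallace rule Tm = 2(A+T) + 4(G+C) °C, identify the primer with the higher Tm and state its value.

Primer R, 40°C

Primer F: A+T=8, G+C=4 → Tm = 2(8)+4(4) = 32°C
Primer R: A+T=2, G+C=9 → Tm = 2(2)+4(9) = 40°C
32°C vs 40°C → primer R is higher.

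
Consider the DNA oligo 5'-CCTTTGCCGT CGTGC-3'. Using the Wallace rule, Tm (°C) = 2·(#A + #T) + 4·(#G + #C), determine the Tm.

50°C

G=4, C=6, A=0, T=5
So N_AT = 5 and N_GC = 10.
Tm = 2(5) + 4(10) = 10 + 40 = 50°C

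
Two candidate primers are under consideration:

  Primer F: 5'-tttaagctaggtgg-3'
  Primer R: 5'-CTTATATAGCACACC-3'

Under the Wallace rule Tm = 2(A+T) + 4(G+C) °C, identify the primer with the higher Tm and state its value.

Primer F: A+T=8, G+C=6 → Tm = 2(8)+4(6) = 40°C
Primer R: A+T=9, G+C=6 → Tm = 2(9)+4(6) = 42°C
40°C vs 42°C → primer R is higher.

Primer R, 42°C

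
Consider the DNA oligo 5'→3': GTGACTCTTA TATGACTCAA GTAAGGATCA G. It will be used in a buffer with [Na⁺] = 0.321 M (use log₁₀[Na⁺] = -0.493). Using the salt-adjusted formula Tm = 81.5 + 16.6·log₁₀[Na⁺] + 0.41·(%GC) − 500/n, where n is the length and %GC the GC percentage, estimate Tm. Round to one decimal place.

73.1°C

Length n = 31. Base counts: A=10, G=7, C=5, T=9
G+C = 12, so %GC = 12/31 × 100 = 38.71%
Salt term: 16.6 × (-0.493) = -8.184
GC term: 0.41 × 38.71 = 15.871; length term: −500/31 = −16.129
Tm = 81.5 + (-8.184) + 15.871 − 16.129 = 73.058 → 73.1°C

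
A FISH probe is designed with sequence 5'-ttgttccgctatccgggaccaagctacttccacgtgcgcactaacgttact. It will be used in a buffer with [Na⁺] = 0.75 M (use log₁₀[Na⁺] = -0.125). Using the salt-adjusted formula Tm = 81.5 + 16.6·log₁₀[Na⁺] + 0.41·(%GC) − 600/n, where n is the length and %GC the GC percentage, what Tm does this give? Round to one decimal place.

Length n = 51. Counting bases: T=14, C=17, G=10, A=10
G+C = 27, so %GC = 27/51 × 100 = 52.941%
Salt term: 16.6 × (-0.125) = -2.075
GC term: 0.41 × 52.941 = 21.706; length term: −600/51 = −11.765
Tm = 81.5 + (-2.075) + 21.706 − 11.765 = 89.366 → 89.4°C

89.4°C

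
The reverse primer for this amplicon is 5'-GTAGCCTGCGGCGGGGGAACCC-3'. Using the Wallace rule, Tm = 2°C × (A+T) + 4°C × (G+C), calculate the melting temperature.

Base counts: A=3, T=2, C=7, G=10
AT pairs contribute 5, GC pairs contribute 17.
Tm = 2(5) + 4(17) = 10 + 68 = 78°C

78°C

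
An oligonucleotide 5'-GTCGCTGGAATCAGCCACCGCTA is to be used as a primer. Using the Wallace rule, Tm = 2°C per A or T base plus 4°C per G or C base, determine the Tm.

Scanning the sequence gives A=5, C=8, T=4, G=6.
So N_AT = 9 and N_GC = 14.
Tm = 2×9 + 4×14 = 74°C

74°C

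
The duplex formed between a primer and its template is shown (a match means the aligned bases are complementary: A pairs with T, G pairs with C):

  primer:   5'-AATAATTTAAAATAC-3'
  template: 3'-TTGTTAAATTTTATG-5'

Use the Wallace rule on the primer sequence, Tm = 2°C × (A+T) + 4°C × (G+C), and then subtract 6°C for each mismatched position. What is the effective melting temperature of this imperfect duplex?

26°C

Primer base counts: A=9, T=5, G=0, C=1 → A+T=14, G+C=1
Perfect-match Tm = 2(14) + 4(1) = 28 + 4 = 32°C
Mismatches (positions where the bases are not complementary): 1 (at position 3)
Effective Tm = 32 − 1×6 = 32 − 6 = 26°C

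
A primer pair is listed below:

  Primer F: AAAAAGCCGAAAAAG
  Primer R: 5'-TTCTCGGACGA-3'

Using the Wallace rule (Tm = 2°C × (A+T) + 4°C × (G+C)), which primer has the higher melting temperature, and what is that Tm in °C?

Primer F: A+T=10, G+C=5 → Tm = 2(10)+4(5) = 40°C
Primer R: A+T=5, G+C=6 → Tm = 2(5)+4(6) = 34°C
40°C vs 34°C → primer F is higher.

Primer F, 40°C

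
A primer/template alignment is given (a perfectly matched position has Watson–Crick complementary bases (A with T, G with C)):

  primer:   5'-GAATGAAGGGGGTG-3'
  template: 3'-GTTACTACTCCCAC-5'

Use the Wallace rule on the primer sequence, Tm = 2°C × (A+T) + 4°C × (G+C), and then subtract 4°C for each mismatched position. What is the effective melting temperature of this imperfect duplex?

32°C

Primer base counts: A=4, T=2, G=8, C=0 → A+T=6, G+C=8
Perfect-match Tm = 2(6) + 4(8) = 12 + 32 = 44°C
Mismatches (positions where the bases are not complementary): 3 (at positions 1, 7, 9)
Effective Tm = 44 − 3×4 = 44 − 12 = 32°C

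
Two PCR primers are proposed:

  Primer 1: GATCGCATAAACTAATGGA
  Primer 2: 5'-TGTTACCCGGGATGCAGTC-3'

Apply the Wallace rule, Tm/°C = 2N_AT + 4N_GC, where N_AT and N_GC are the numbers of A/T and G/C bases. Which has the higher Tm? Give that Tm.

Primer 2, 60°C

Primer 1: A+T=12, G+C=7 → Tm = 2(12)+4(7) = 52°C
Primer 2: A+T=8, G+C=11 → Tm = 2(8)+4(11) = 60°C
52°C vs 60°C → primer 2 is higher.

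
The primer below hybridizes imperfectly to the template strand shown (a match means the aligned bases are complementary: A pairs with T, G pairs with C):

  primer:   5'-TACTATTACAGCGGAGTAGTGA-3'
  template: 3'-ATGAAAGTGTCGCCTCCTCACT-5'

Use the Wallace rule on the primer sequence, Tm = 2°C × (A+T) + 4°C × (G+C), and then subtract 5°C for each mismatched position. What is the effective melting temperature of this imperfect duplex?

Primer base counts: A=7, T=6, G=6, C=3 → A+T=13, G+C=9
Perfect-match Tm = 2(13) + 4(9) = 26 + 36 = 62°C
Mismatches (positions where the bases are not complementary): 3 (at positions 5, 7, 17)
Effective Tm = 62 − 3×5 = 62 − 15 = 47°C

47°C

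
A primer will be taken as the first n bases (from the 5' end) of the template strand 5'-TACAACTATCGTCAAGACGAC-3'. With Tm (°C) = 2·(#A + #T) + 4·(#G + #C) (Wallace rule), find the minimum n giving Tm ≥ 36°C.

First 12 bases: TACAACTATCGT → Tm = 32°C (< 36°C)
First 13 bases: TACAACTATCGTC → Tm = 36°C (≥ 36°C)
Each additional base adds 2°C (A/T) or 4°C (G/C), so Tm is non-decreasing in n; n = 13 is the first length to reach 36°C.

n = 13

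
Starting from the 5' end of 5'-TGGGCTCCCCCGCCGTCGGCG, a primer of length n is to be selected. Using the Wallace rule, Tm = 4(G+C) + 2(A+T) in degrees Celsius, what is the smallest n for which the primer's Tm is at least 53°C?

First 14 bases: TGGGCTCCCCCGCC → Tm = 52°C (< 53°C)
First 15 bases: TGGGCTCCCCCGCCG → Tm = 56°C (≥ 53°C)
Each additional base adds 2°C (A/T) or 4°C (G/C), so Tm is non-decreasing in n; n = 15 is the first length to reach 53°C.

n = 15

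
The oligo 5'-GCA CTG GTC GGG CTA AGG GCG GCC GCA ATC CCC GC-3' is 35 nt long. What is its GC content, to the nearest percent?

74%

Scanning the sequence gives A=5, T=4, C=13, G=13.
G+C = 13 + 13 = 26 out of 35 bases
%GC = 26/35 × 100 = 74.29% ≈ 74%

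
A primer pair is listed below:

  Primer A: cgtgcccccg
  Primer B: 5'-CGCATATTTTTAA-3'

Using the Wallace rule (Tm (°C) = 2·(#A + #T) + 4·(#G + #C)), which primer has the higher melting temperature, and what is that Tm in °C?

Primer A, 38°C

Primer A: A+T=1, G+C=9 → Tm = 2(1)+4(9) = 38°C
Primer B: A+T=10, G+C=3 → Tm = 2(10)+4(3) = 32°C
38°C vs 32°C → primer A is higher.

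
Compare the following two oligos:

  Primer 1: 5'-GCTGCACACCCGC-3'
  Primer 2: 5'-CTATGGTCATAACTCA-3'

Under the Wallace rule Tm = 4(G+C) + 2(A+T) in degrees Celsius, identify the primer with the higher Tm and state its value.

Primer 1, 46°C

Primer 1: A+T=3, G+C=10 → Tm = 2(3)+4(10) = 46°C
Primer 2: A+T=10, G+C=6 → Tm = 2(10)+4(6) = 44°C
46°C vs 44°C → primer 1 is higher.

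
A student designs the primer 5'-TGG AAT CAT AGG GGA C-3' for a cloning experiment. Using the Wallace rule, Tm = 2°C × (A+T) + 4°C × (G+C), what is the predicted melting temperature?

48°C

Scanning the sequence gives G=6, A=5, C=2, T=3.
A+T = 8, G+C = 8
Tm = 4·8 + 2·8 = 32 + 16 = 48°C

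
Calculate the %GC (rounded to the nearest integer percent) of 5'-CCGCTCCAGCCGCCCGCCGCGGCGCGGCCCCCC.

94%

Counting bases: T=1, G=10, A=1, C=21
G+C = 10 + 21 = 31 out of 33 bases
%GC = 31/33 × 100 = 93.94% ≈ 94%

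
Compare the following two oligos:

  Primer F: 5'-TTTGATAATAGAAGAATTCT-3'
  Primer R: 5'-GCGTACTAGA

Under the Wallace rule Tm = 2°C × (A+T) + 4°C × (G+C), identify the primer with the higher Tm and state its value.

Primer F: A+T=16, G+C=4 → Tm = 2(16)+4(4) = 48°C
Primer R: A+T=5, G+C=5 → Tm = 2(5)+4(5) = 30°C
48°C vs 30°C → primer F is higher.

Primer F, 48°C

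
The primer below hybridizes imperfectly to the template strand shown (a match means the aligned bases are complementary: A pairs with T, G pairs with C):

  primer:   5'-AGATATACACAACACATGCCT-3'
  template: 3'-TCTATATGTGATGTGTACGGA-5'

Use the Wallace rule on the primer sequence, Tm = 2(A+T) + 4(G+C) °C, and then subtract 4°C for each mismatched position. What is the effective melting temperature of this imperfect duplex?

54°C

Primer base counts: A=9, T=4, G=2, C=6 → A+T=13, G+C=8
Perfect-match Tm = 2(13) + 4(8) = 26 + 32 = 58°C
Mismatches (positions where the bases are not complementary): 1 (at position 11)
Effective Tm = 58 − 1×4 = 58 − 4 = 54°C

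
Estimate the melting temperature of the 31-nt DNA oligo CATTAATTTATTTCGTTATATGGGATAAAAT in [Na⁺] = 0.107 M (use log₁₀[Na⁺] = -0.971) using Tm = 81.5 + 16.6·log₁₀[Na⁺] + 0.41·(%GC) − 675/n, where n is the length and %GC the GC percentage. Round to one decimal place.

51.5°C

Length n = 31. Scanning the sequence gives C=2, T=14, A=11, G=4.
G+C = 6, so %GC = 6/31 × 100 = 19.355%
Salt term: 16.6 × (-0.971) = -16.119
GC term: 0.41 × 19.355 = 7.936; length term: −675/31 = −21.774
Tm = 81.5 + (-16.119) + 7.936 − 21.774 = 51.543 → 51.5°C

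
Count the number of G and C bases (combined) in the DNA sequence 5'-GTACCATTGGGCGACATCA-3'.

Base counts: G=5, C=5, T=4, A=5
Total G or C: 5 + 5 = 10

10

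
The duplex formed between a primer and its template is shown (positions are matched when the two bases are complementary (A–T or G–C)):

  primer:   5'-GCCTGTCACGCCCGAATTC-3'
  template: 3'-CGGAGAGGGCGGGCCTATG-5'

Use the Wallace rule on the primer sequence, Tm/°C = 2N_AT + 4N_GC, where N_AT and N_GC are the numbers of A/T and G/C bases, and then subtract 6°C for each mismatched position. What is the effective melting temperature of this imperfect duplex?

38°C

Primer base counts: A=3, T=4, G=4, C=8 → A+T=7, G+C=12
Perfect-match Tm = 2(7) + 4(12) = 14 + 48 = 62°C
Mismatches (positions where the bases are not complementary): 4 (at positions 5, 8, 15, 18)
Effective Tm = 62 − 4×6 = 62 − 24 = 38°C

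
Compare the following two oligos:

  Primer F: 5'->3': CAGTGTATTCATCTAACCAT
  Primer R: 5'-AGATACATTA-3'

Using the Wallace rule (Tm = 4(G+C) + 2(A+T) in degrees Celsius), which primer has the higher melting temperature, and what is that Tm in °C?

Primer F, 54°C

Primer F: A+T=13, G+C=7 → Tm = 2(13)+4(7) = 54°C
Primer R: A+T=8, G+C=2 → Tm = 2(8)+4(2) = 24°C
54°C vs 24°C → primer F is higher.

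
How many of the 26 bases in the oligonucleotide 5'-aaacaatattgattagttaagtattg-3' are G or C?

5

Scanning the sequence gives T=10, G=4, A=11, C=1.
Total G or C: 4 + 1 = 5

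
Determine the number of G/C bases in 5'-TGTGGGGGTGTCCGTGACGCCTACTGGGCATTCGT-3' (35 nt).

Scanning the sequence gives A=3, G=14, T=10, C=8.
G+C = 14 + 8 = 22

22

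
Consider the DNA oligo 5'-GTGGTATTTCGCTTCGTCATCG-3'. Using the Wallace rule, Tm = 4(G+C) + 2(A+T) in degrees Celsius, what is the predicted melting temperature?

C=5, A=2, T=9, G=6
A+T = 11, G+C = 11
Tm = 4·11 + 2·11 = 44 + 22 = 66°C

66°C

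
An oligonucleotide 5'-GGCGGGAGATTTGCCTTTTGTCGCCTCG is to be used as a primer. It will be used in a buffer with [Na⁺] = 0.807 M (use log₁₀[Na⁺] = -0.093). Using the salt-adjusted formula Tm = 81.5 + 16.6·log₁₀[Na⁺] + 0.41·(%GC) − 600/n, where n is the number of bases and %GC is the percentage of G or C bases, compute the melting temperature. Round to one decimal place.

Length n = 28. Base counts: G=10, T=9, A=2, C=7
G+C = 17, so %GC = 17/28 × 100 = 60.714%
Salt term: 16.6 × (-0.093) = -1.544
GC term: 0.41 × 60.714 = 24.893; length term: −600/28 = −21.429
Tm = 81.5 + (-1.544) + 24.893 − 21.429 = 83.42 → 83.4°C

83.4°C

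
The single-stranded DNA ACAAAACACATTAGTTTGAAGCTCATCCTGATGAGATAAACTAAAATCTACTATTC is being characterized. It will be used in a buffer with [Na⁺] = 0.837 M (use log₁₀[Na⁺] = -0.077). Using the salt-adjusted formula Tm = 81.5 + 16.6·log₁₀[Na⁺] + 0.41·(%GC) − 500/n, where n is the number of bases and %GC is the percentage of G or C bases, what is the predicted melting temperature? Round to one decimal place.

83.7°C

Length n = 56. Counting bases: C=11, T=16, A=23, G=6
G+C = 17, so %GC = 17/56 × 100 = 30.357%
Salt term: 16.6 × (-0.077) = -1.278
GC term: 0.41 × 30.357 = 12.446; length term: −500/56 = −8.929
Tm = 81.5 + (-1.278) + 12.446 − 8.929 = 83.739 → 83.7°C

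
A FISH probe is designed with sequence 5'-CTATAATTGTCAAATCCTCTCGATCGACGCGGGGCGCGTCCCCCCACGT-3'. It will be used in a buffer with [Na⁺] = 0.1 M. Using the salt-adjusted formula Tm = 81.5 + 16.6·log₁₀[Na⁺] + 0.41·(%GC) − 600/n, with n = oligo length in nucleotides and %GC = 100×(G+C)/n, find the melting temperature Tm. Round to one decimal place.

76.9°C

Length n = 49. Scanning the sequence gives T=11, A=9, C=18, G=11.
G+C = 29, so %GC = 29/49 × 100 = 59.184%
Salt term: 16.6 × (-1) = -16.6
GC term: 0.41 × 59.184 = 24.265; length term: −600/49 = −12.245
Tm = 81.5 + (-16.6) + 24.265 − 12.245 = 76.92 → 76.9°C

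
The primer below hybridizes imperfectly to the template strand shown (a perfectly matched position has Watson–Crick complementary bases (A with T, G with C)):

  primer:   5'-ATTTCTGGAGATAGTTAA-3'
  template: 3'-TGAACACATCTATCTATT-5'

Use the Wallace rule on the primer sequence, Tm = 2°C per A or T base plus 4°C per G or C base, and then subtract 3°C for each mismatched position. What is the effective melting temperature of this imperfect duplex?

34°C

Primer base counts: A=6, T=7, G=4, C=1 → A+T=13, G+C=5
Perfect-match Tm = 2(13) + 4(5) = 26 + 20 = 46°C
Mismatches (positions where the bases are not complementary): 4 (at positions 2, 5, 8, 15)
Effective Tm = 46 − 4×3 = 46 − 12 = 34°C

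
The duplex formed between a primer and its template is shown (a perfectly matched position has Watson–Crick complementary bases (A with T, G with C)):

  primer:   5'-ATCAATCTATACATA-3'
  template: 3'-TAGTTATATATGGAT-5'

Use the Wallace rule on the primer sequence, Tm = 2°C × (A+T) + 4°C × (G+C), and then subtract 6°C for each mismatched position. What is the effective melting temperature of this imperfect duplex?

Primer base counts: A=7, T=5, G=0, C=3 → A+T=12, G+C=3
Perfect-match Tm = 2(12) + 4(3) = 24 + 12 = 36°C
Mismatches (positions where the bases are not complementary): 2 (at positions 7, 13)
Effective Tm = 36 − 2×6 = 36 − 12 = 24°C

24°C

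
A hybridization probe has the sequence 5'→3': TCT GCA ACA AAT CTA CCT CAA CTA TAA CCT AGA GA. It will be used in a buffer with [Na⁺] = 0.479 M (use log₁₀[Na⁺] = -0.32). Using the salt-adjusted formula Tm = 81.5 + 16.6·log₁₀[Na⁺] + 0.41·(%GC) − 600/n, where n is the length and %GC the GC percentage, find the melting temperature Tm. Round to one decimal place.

74.3°C

Length n = 35. T=8, C=10, G=3, A=14
G+C = 13, so %GC = 13/35 × 100 = 37.143%
Salt term: 16.6 × (-0.32) = -5.312
GC term: 0.41 × 37.143 = 15.229; length term: −600/35 = −17.143
Tm = 81.5 + (-5.312) + 15.229 − 17.143 = 74.274 → 74.3°C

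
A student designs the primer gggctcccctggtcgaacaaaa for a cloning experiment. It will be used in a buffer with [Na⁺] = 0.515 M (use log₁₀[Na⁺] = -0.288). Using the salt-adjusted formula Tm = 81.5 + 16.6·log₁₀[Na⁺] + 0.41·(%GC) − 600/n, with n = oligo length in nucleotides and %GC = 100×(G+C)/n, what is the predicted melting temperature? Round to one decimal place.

73.7°C

Length n = 22. Base counts: T=3, C=7, G=6, A=6
G+C = 13, so %GC = 13/22 × 100 = 59.091%
Salt term: 16.6 × (-0.288) = -4.781
GC term: 0.41 × 59.091 = 24.227; length term: −600/22 = −27.273
Tm = 81.5 + (-4.781) + 24.227 − 27.273 = 73.673 → 73.7°C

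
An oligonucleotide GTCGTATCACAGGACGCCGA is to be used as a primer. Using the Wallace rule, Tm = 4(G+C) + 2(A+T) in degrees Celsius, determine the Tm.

64°C

Base counts: C=6, A=5, G=6, T=3
So N_AT = 8 and N_GC = 12.
Tm = 2×8 + 4×12 = 64°C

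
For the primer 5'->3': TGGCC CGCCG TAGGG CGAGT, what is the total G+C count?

15

G=9, C=6, A=2, T=3
Total G or C: 9 + 6 = 15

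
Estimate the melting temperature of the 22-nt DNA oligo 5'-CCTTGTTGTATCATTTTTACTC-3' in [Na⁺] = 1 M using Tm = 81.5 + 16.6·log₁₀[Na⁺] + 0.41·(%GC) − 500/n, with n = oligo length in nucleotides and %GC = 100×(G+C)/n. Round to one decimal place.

Length n = 22. Scanning the sequence gives A=3, G=2, C=5, T=12.
G+C = 7, so %GC = 7/22 × 100 = 31.818%
Salt term: 16.6 × (0) = 0
GC term: 0.41 × 31.818 = 13.045; length term: −500/22 = −22.727
Tm = 81.5 + (0) + 13.045 − 22.727 = 71.818 → 71.8°C

71.8°C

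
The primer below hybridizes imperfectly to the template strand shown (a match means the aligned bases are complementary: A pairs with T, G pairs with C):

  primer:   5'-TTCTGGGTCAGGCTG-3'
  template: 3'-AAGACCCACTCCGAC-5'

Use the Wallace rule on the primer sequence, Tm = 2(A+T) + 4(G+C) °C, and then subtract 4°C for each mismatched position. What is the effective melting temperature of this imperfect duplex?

44°C

Primer base counts: A=1, T=5, G=6, C=3 → A+T=6, G+C=9
Perfect-match Tm = 2(6) + 4(9) = 12 + 36 = 48°C
Mismatches (positions where the bases are not complementary): 1 (at position 9)
Effective Tm = 48 − 1×4 = 48 − 4 = 44°C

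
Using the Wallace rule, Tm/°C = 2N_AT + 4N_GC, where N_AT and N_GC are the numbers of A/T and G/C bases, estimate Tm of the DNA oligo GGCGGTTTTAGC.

Base counts: A=1, G=5, T=4, C=2
A+T = 5, G+C = 7
Tm = 2(5) + 4(7) = 10 + 28 = 38°C

38°C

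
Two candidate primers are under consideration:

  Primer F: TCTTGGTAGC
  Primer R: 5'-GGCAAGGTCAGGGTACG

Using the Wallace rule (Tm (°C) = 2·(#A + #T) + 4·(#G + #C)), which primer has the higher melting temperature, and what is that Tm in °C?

Primer R, 56°C

Primer F: A+T=5, G+C=5 → Tm = 2(5)+4(5) = 30°C
Primer R: A+T=6, G+C=11 → Tm = 2(6)+4(11) = 56°C
30°C vs 56°C → primer R is higher.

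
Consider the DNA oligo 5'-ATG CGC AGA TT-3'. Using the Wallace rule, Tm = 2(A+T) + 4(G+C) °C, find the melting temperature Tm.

Base counts: T=3, A=3, C=2, G=3
So N_AT = 6 and N_GC = 5.
Tm = 4·5 + 2·6 = 20 + 12 = 32°C

32°C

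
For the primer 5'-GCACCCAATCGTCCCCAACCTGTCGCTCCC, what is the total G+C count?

20

Counting bases: C=16, A=5, T=5, G=4
Total G or C: 4 + 16 = 20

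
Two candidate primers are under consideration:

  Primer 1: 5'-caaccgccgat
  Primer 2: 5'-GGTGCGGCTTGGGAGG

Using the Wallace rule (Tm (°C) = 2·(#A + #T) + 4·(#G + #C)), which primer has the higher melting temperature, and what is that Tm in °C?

Primer 1: A+T=4, G+C=7 → Tm = 2(4)+4(7) = 36°C
Primer 2: A+T=4, G+C=12 → Tm = 2(4)+4(12) = 56°C
36°C vs 56°C → primer 2 is higher.

Primer 2, 56°C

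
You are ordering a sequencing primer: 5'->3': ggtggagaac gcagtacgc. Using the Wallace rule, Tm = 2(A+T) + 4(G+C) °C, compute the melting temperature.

G=8, A=5, C=4, T=2
So N_AT = 7 and N_GC = 12.
Tm = 4·12 + 2·7 = 48 + 14 = 62°C

62°C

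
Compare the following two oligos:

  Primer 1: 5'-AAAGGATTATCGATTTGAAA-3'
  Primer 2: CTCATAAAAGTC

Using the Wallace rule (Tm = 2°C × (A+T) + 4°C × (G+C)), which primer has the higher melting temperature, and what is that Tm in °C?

Primer 1, 50°C

Primer 1: A+T=15, G+C=5 → Tm = 2(15)+4(5) = 50°C
Primer 2: A+T=8, G+C=4 → Tm = 2(8)+4(4) = 32°C
50°C vs 32°C → primer 1 is higher.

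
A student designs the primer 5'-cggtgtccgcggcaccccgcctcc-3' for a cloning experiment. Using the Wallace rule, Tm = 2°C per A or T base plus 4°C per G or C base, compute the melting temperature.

88°C

Base counts: A=1, G=7, C=13, T=3
So N_AT = 4 and N_GC = 20.
Tm = 4·20 + 2·4 = 80 + 8 = 88°C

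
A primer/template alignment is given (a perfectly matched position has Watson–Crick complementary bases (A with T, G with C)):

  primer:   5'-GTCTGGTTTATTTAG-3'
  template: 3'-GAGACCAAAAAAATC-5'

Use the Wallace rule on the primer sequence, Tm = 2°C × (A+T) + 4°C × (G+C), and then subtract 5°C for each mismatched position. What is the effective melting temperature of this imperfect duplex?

Primer base counts: A=2, T=8, G=4, C=1 → A+T=10, G+C=5
Perfect-match Tm = 2(10) + 4(5) = 20 + 20 = 40°C
Mismatches (positions where the bases are not complementary): 2 (at positions 1, 10)
Effective Tm = 40 − 2×5 = 40 − 10 = 30°C

30°C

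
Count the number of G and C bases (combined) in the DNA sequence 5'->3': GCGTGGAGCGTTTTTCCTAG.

Counting bases: T=7, C=4, A=2, G=7
Total G or C: 7 + 4 = 11

11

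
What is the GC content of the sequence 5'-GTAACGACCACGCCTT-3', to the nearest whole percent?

56%

Counting bases: A=4, G=3, T=3, C=6
G+C = 3 + 6 = 9 out of 16 bases
%GC = 9/16 × 100 = 56.25% ≈ 56%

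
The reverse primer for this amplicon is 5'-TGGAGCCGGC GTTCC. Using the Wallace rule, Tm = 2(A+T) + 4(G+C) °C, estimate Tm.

Scanning the sequence gives G=6, A=1, T=3, C=5.
So N_AT = 4 and N_GC = 11.
Tm = 4·11 + 2·4 = 44 + 8 = 52°C

52°C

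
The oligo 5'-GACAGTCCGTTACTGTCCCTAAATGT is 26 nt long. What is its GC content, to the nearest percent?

Base counts: T=8, A=6, G=5, C=7
G+C = 5 + 7 = 12 out of 26 bases
%GC = 12/26 × 100 = 46.15% ≈ 46%

46%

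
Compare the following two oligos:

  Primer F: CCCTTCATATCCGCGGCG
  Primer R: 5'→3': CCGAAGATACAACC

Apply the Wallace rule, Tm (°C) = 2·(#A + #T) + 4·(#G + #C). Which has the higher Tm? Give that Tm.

Primer F, 60°C

Primer F: A+T=6, G+C=12 → Tm = 2(6)+4(12) = 60°C
Primer R: A+T=7, G+C=7 → Tm = 2(7)+4(7) = 42°C
60°C vs 42°C → primer F is higher.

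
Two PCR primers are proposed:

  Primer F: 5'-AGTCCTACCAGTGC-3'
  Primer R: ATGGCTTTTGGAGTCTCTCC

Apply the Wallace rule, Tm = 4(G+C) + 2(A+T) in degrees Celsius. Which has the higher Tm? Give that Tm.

Primer R, 60°C

Primer F: A+T=6, G+C=8 → Tm = 2(6)+4(8) = 44°C
Primer R: A+T=10, G+C=10 → Tm = 2(10)+4(10) = 60°C
44°C vs 60°C → primer R is higher.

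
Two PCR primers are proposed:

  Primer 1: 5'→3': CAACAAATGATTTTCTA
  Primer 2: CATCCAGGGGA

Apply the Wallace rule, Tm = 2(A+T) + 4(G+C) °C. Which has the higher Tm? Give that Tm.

Primer 1: A+T=13, G+C=4 → Tm = 2(13)+4(4) = 42°C
Primer 2: A+T=4, G+C=7 → Tm = 2(4)+4(7) = 36°C
42°C vs 36°C → primer 1 is higher.

Primer 1, 42°C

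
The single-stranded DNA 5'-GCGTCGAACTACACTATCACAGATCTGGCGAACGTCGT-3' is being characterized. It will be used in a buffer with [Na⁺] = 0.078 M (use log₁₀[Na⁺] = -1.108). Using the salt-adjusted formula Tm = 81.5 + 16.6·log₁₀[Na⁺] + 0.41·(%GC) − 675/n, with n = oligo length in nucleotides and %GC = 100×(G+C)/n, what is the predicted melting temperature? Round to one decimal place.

66.9°C

Length n = 38. C=11, A=10, G=9, T=8
G+C = 20, so %GC = 20/38 × 100 = 52.632%
Salt term: 16.6 × (-1.108) = -18.393
GC term: 0.41 × 52.632 = 21.579; length term: −675/38 = −17.763
Tm = 81.5 + (-18.393) + 21.579 − 17.763 = 66.923 → 66.9°C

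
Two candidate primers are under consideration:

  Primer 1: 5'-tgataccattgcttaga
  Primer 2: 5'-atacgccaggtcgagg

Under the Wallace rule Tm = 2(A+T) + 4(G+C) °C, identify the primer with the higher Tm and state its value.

Primer 2, 52°C

Primer 1: A+T=11, G+C=6 → Tm = 2(11)+4(6) = 46°C
Primer 2: A+T=6, G+C=10 → Tm = 2(6)+4(10) = 52°C
46°C vs 52°C → primer 2 is higher.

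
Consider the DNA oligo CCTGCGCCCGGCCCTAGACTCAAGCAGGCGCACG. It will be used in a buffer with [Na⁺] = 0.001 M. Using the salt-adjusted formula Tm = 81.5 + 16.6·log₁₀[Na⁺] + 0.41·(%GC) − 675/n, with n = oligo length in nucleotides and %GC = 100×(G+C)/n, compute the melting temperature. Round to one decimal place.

Length n = 34. Counting bases: T=3, C=15, A=6, G=10
G+C = 25, so %GC = 25/34 × 100 = 73.529%
Salt term: 16.6 × (-3) = -49.8
GC term: 0.41 × 73.529 = 30.147; length term: −675/34 = −19.853
Tm = 81.5 + (-49.8) + 30.147 − 19.853 = 41.994 → 42.0°C

42.0°C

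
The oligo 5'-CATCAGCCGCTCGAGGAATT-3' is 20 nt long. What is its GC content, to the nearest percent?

55%

Base counts: G=5, C=6, T=4, A=5
G+C = 5 + 6 = 11 out of 20 bases
%GC = 11/20 × 100 = 55% ≈ 55%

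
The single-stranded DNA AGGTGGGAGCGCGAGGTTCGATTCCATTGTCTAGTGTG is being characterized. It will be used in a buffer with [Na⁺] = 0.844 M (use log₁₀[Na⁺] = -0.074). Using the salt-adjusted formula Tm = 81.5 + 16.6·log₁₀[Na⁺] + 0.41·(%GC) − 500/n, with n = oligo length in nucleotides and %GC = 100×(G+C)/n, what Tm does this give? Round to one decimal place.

Length n = 38. T=11, A=6, G=15, C=6
G+C = 21, so %GC = 21/38 × 100 = 55.263%
Salt term: 16.6 × (-0.074) = -1.228
GC term: 0.41 × 55.263 = 22.658; length term: −500/38 = −13.158
Tm = 81.5 + (-1.228) + 22.658 − 13.158 = 89.772 → 89.8°C

89.8°C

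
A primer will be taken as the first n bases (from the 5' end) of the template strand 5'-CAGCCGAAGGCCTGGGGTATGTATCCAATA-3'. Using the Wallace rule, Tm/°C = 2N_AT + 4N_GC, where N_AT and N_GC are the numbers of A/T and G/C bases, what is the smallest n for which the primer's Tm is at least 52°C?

First 14 bases: CAGCCGAAGGCCTG → Tm = 48°C (< 52°C)
First 15 bases: CAGCCGAAGGCCTGG → Tm = 52°C (≥ 52°C)
Each additional base adds 2°C (A/T) or 4°C (G/C), so Tm is non-decreasing in n; n = 15 is the first length to reach 52°C.

n = 15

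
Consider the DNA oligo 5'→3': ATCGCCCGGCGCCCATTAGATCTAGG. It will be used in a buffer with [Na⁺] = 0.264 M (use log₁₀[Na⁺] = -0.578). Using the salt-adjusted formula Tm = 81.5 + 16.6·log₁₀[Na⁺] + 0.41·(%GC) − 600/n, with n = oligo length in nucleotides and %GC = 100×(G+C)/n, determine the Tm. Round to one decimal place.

Length n = 26. Base counts: T=5, A=5, G=7, C=9
G+C = 16, so %GC = 16/26 × 100 = 61.538%
Salt term: 16.6 × (-0.578) = -9.595
GC term: 0.41 × 61.538 = 25.231; length term: −600/26 = −23.077
Tm = 81.5 + (-9.595) + 25.231 − 23.077 = 74.059 → 74.1°C

74.1°C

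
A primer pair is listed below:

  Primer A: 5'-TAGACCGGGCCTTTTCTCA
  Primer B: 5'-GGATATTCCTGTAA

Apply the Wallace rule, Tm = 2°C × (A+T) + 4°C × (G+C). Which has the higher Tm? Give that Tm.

Primer A, 58°C

Primer A: A+T=9, G+C=10 → Tm = 2(9)+4(10) = 58°C
Primer B: A+T=9, G+C=5 → Tm = 2(9)+4(5) = 38°C
58°C vs 38°C → primer A is higher.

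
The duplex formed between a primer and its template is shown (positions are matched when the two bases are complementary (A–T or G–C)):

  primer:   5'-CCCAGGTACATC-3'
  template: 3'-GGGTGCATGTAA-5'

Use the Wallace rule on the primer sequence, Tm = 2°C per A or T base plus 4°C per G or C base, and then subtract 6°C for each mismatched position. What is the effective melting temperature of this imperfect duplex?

Primer base counts: A=3, T=2, G=2, C=5 → A+T=5, G+C=7
Perfect-match Tm = 2(5) + 4(7) = 10 + 28 = 38°C
Mismatches (positions where the bases are not complementary): 2 (at positions 5, 12)
Effective Tm = 38 − 2×6 = 38 − 12 = 26°C

26°C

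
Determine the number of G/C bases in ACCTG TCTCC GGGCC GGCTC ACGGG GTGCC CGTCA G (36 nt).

27

Counting bases: A=3, G=13, C=14, T=6
Total G or C: 13 + 14 = 27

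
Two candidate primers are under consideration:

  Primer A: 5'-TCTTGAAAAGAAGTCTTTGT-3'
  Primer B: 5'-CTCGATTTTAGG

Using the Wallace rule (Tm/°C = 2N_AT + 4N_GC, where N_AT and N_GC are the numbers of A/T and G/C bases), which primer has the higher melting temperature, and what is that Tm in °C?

Primer A, 52°C

Primer A: A+T=14, G+C=6 → Tm = 2(14)+4(6) = 52°C
Primer B: A+T=7, G+C=5 → Tm = 2(7)+4(5) = 34°C
52°C vs 34°C → primer A is higher.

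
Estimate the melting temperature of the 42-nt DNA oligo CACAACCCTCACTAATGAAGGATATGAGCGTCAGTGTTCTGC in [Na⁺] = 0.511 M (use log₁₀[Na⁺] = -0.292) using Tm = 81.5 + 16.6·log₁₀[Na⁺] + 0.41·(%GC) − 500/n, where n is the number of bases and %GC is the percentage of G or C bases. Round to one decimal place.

84.3°C

Length n = 42. Base counts: G=9, C=11, T=10, A=12
G+C = 20, so %GC = 20/42 × 100 = 47.619%
Salt term: 16.6 × (-0.292) = -4.847
GC term: 0.41 × 47.619 = 19.524; length term: −500/42 = −11.905
Tm = 81.5 + (-4.847) + 19.524 − 11.905 = 84.272 → 84.3°C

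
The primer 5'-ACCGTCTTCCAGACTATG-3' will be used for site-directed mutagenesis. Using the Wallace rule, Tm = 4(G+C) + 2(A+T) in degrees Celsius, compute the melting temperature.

54°C

Base counts: T=5, C=6, A=4, G=3
So N_AT = 9 and N_GC = 9.
Tm = 2(9) + 4(9) = 18 + 36 = 54°C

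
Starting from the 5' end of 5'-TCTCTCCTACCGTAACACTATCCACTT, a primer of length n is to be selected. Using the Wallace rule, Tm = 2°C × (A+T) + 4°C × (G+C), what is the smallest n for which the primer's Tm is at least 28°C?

First 9 bases: TCTCTCCTA → Tm = 26°C (< 28°C)
First 10 bases: TCTCTCCTAC → Tm = 30°C (≥ 28°C)
Since every base adds ≥2°C, Tm only increases with n, so the threshold is first crossed at n = 10.

n = 10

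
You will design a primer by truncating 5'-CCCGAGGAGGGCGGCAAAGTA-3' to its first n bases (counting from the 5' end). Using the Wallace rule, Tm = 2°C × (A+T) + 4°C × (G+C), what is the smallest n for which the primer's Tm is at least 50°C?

n = 14

First 13 bases: CCCGAGGAGGGCG → Tm = 48°C (< 50°C)
First 14 bases: CCCGAGGAGGGCGG → Tm = 52°C (≥ 50°C)
Since every base adds ≥2°C, Tm only increases with n, so the threshold is first crossed at n = 14.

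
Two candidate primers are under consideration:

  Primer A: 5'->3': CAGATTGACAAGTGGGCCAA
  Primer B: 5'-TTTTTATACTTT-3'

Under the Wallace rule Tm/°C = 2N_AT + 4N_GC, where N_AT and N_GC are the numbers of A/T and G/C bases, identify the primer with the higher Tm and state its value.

Primer A: A+T=10, G+C=10 → Tm = 2(10)+4(10) = 60°C
Primer B: A+T=11, G+C=1 → Tm = 2(11)+4(1) = 26°C
60°C vs 26°C → primer A is higher.

Primer A, 60°C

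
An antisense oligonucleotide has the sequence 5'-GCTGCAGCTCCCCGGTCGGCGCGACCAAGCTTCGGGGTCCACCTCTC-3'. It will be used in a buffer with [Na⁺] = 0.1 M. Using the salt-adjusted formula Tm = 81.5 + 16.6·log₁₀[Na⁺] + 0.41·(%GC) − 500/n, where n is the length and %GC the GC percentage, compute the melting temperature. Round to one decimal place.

83.9°C

Length n = 47. Scanning the sequence gives G=14, C=20, T=8, A=5.
G+C = 34, so %GC = 34/47 × 100 = 72.34%
Salt term: 16.6 × (-1) = -16.6
GC term: 0.41 × 72.34 = 29.659; length term: −500/47 = −10.638
Tm = 81.5 + (-16.6) + 29.659 − 10.638 = 83.921 → 83.9°C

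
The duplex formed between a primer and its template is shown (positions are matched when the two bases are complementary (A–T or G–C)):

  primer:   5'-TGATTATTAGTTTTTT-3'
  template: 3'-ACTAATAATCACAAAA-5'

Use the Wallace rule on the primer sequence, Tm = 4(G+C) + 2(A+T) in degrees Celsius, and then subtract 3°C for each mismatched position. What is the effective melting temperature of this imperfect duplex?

Primer base counts: A=3, T=11, G=2, C=0 → A+T=14, G+C=2
Perfect-match Tm = 2(14) + 4(2) = 28 + 8 = 36°C
Mismatches (positions where the bases are not complementary): 1 (at position 12)
Effective Tm = 36 − 1×3 = 36 − 3 = 33°C

33°C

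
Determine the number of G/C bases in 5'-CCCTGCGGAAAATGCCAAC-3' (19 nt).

Counting bases: G=4, A=6, T=2, C=7
Total G or C: 4 + 7 = 11

11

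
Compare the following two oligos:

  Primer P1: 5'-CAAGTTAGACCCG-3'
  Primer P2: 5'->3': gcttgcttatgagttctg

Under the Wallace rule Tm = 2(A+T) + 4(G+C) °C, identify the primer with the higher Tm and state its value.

Primer P1: A+T=6, G+C=7 → Tm = 2(6)+4(7) = 40°C
Primer P2: A+T=10, G+C=8 → Tm = 2(10)+4(8) = 52°C
40°C vs 52°C → primer P2 is higher.

Primer P2, 52°C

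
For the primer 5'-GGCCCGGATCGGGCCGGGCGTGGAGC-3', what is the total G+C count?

Base counts: A=2, C=8, G=14, T=2
Total G or C: 14 + 8 = 22

22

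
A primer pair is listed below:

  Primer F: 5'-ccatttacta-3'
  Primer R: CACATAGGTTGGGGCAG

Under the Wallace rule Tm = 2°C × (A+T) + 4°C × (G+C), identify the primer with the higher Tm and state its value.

Primer R, 54°C

Primer F: A+T=7, G+C=3 → Tm = 2(7)+4(3) = 26°C
Primer R: A+T=7, G+C=10 → Tm = 2(7)+4(10) = 54°C
26°C vs 54°C → primer R is higher.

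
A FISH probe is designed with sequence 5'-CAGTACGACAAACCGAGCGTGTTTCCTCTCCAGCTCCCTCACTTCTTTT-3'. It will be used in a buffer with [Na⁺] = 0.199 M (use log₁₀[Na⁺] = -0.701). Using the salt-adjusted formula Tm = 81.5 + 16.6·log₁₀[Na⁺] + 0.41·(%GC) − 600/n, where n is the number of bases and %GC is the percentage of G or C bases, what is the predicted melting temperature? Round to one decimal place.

Length n = 49. Counting bases: C=18, T=15, A=9, G=7
G+C = 25, so %GC = 25/49 × 100 = 51.02%
Salt term: 16.6 × (-0.701) = -11.637
GC term: 0.41 × 51.02 = 20.918; length term: −600/49 = −12.245
Tm = 81.5 + (-11.637) + 20.918 − 12.245 = 78.536 → 78.5°C

78.5°C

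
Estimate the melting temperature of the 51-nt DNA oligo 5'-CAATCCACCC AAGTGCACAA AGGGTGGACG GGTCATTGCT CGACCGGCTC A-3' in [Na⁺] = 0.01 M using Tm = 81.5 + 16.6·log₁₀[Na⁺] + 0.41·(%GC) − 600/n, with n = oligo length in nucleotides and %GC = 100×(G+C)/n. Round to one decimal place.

60.7°C

Length n = 51. T=8, G=14, C=16, A=13
G+C = 30, so %GC = 30/51 × 100 = 58.824%
Salt term: 16.6 × (-2) = -33.2
GC term: 0.41 × 58.824 = 24.118; length term: −600/51 = −11.765
Tm = 81.5 + (-33.2) + 24.118 − 11.765 = 60.653 → 60.7°C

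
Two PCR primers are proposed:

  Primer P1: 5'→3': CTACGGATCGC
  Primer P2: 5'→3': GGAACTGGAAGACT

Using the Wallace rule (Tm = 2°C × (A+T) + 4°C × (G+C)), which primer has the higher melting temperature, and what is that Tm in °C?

Primer P1: A+T=4, G+C=7 → Tm = 2(4)+4(7) = 36°C
Primer P2: A+T=7, G+C=7 → Tm = 2(7)+4(7) = 42°C
36°C vs 42°C → primer P2 is higher.

Primer P2, 42°C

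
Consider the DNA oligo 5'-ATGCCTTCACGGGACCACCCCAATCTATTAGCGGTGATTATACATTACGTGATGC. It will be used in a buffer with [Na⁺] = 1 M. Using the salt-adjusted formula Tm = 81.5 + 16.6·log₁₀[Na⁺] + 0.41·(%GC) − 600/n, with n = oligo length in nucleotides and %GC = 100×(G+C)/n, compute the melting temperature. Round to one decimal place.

Length n = 55. A=14, T=15, G=11, C=15
G+C = 26, so %GC = 26/55 × 100 = 47.273%
Salt term: 16.6 × (0) = 0
GC term: 0.41 × 47.273 = 19.382; length term: −600/55 = −10.909
Tm = 81.5 + (0) + 19.382 − 10.909 = 89.973 → 90.0°C

90.0°C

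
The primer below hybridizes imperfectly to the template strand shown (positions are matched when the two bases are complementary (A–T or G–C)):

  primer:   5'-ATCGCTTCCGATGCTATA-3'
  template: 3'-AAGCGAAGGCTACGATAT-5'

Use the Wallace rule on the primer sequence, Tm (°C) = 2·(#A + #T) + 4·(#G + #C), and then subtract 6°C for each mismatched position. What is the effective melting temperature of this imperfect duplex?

Primer base counts: A=4, T=6, G=3, C=5 → A+T=10, G+C=8
Perfect-match Tm = 2(10) + 4(8) = 20 + 32 = 52°C
Mismatches (positions where the bases are not complementary): 1 (at position 1)
Effective Tm = 52 − 1×6 = 52 − 6 = 46°C

46°C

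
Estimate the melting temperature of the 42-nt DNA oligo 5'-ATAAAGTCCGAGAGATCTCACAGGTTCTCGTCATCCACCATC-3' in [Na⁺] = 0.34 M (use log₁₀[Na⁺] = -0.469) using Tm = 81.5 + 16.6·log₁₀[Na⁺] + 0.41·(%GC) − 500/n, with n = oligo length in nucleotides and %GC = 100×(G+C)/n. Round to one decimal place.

Length n = 42. Counting bases: T=10, C=13, G=7, A=12
G+C = 20, so %GC = 20/42 × 100 = 47.619%
Salt term: 16.6 × (-0.469) = -7.785
GC term: 0.41 × 47.619 = 19.524; length term: −500/42 = −11.905
Tm = 81.5 + (-7.785) + 19.524 − 11.905 = 81.334 → 81.3°C

81.3°C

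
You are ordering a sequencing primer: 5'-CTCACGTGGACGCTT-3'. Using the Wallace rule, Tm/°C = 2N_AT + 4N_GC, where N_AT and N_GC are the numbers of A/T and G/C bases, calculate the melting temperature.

Base counts: T=4, G=4, C=5, A=2
AT pairs contribute 6, GC pairs contribute 9.
Tm = 2×6 + 4×9 = 48°C

48°C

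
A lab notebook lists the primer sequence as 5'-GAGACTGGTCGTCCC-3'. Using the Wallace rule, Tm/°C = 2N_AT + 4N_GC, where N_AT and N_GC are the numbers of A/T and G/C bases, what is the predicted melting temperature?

Scanning the sequence gives G=5, C=5, A=2, T=3.
So N_AT = 5 and N_GC = 10.
Tm = 2(5) + 4(10) = 10 + 40 = 50°C

50°C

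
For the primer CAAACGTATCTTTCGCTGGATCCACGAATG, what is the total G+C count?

14

Counting bases: T=8, G=6, C=8, A=8
G+C = 6 + 8 = 14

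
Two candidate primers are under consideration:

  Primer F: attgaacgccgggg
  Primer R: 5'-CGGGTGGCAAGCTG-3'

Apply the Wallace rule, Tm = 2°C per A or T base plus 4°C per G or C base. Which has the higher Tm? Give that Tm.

Primer F: A+T=5, G+C=9 → Tm = 2(5)+4(9) = 46°C
Primer R: A+T=4, G+C=10 → Tm = 2(4)+4(10) = 48°C
46°C vs 48°C → primer R is higher.

Primer R, 48°C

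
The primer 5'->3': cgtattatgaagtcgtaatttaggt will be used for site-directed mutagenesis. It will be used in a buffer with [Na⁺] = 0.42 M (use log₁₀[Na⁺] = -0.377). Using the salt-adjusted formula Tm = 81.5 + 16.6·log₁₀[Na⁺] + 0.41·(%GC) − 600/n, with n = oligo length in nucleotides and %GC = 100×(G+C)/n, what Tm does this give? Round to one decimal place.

64.4°C

Length n = 25. Base counts: G=6, T=10, A=7, C=2
G+C = 8, so %GC = 8/25 × 100 = 32%
Salt term: 16.6 × (-0.377) = -6.258
GC term: 0.41 × 32 = 13.12; length term: −600/25 = −24
Tm = 81.5 + (-6.258) + 13.12 − 24 = 64.362 → 64.4°C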